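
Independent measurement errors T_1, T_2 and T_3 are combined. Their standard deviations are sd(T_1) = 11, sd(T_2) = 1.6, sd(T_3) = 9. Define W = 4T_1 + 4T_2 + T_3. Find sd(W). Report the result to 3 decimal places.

45.365

Var(T_1) = 121, Var(T_2) = 2.56, Var(T_3) = 81
By independence, Var(W) = (4)²Var(T_1) + (4)²Var(T_2) + (1)²Var(T_3)
= (4)²·121 + (4)²·2.56 + (1)²·81 = 2057.96
sd(W) = √2057.96 ≈ 45.365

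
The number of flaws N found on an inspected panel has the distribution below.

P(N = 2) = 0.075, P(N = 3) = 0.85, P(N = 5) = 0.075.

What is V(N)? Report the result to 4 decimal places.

0.3694

E[N] = (2)(0.075) + (3)(0.85) + (5)(0.075) = 3.075
E[N²] = (2)²(0.075) + (3)²(0.85) + (5)²(0.075) = 9.825
V(N) = E[N²] − (E[N])² = 9.825 − (3.075)² = 0.369375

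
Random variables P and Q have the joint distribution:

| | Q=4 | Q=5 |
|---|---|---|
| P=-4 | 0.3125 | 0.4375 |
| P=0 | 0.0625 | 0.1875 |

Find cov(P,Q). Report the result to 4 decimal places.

E[P] = -3,  E[Q] = 4.625
E[PQ] = -13.75
cov(P,Q) = E[PQ] − E[P]E[Q] = -13.75 − (-3)(4.625) = 0.125

0.1250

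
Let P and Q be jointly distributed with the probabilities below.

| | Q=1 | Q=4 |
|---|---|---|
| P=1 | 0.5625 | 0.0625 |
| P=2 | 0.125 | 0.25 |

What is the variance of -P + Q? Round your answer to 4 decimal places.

E[P] = 1.375,  E[Q] = 1.9375,  E[PQ] = 3.0625
V(P) = 2.125 − (1.375)² = 0.234375;  V(Q) = 5.6875 − (1.9375)² = 1.93359375
cov(P,Q) = 3.0625 − (1.375)(1.9375) = 0.3984375
V(-P + Q) = (-1)²·0.234375 + (1)²·1.93359375 + 2·(-1)·(1)·0.3984375 = 1.37109375

1.3711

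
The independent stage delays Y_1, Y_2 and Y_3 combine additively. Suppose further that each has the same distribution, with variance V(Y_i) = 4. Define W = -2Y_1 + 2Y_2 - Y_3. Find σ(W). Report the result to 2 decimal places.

6.00

By independence, V(W) = (-2)²V(Y_1) + (2)²V(Y_2) + (-1)²V(Y_3)
= (-2)²·4 + (2)²·4 + (-1)²·4 = 36
σ(W) = √36 ≈ 6.00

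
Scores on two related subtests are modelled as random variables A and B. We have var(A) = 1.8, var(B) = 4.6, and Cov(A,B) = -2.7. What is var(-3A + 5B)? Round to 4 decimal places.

212.2000

var(-3A + 5B) = (-3)²·var(A) + (5)²·var(B) + 2·(-3)·(5)·Cov(A,B)
= 9·1.8 + 25·4.6 + -30·-2.7 = 212.2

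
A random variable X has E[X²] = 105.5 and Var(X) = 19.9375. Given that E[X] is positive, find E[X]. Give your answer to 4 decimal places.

(E[X])² = E[X²] − Var(X) = 105.5 − 19.9375 = 85.5625
E[X] = √85.5625 = 9.25

9.2500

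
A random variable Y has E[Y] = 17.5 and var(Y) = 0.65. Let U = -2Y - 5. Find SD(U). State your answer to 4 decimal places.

1.6125

var(-2Y - 5) = (-2)²·0.65 = 2.6
SD(U) = √2.6 ≈ 1.6125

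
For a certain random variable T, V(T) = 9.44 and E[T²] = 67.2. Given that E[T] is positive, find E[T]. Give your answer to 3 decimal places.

7.600

(E[T])² = E[T²] − V(T) = 67.2 − 9.44 = 57.76
E[T] = √57.76 = 7.6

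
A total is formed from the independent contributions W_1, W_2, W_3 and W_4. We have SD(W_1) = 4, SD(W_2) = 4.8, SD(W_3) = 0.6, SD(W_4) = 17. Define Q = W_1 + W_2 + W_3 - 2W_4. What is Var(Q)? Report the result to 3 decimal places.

1195.400

Var(W_1) = 16, Var(W_2) = 23.04, Var(W_3) = 0.36, Var(W_4) = 289
By independence, Var(Q) = (1)²Var(W_1) + (1)²Var(W_2) + (1)²Var(W_3) + (-2)²Var(W_4)
= (1)²·16 + (1)²·23.04 + (1)²·0.36 + (-2)²·289 = 1195.4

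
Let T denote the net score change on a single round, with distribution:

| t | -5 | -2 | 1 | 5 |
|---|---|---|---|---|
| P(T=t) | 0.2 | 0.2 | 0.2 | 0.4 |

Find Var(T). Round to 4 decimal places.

15.3600

E[T] = (-5)(0.2) + (-2)(0.2) + (1)(0.2) + (5)(0.4) = 0.8
E[T²] = (-5)²(0.2) + (-2)²(0.2) + (1)²(0.2) + (5)²(0.4) = 16
Var(T) = E[T²] − (E[T])² = 16 − (0.8)² = 15.36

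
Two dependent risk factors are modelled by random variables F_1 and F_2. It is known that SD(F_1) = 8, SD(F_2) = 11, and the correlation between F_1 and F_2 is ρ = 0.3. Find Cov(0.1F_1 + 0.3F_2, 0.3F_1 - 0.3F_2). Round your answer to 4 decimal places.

-7.3860

Var(F_1) = (8)² = 64;  Var(F_2) = (11)² = 121
Cov(F_1,F_2) = ρ·SD(F_1)·SD(F_2) = 0.3·8·11 = 26.4
Cov(0.1F_1 + 0.3F_2, 0.3F_1 - 0.3F_2) = (0.1)(0.3)Var(F_1) + (0.3)(-0.3)Var(F_2) + [(0.1)(-0.3) + (0.3)(0.3)]Cov(F_1,F_2)
= 0.03·64 + -0.09·121 + 0.06·26.4 = -7.386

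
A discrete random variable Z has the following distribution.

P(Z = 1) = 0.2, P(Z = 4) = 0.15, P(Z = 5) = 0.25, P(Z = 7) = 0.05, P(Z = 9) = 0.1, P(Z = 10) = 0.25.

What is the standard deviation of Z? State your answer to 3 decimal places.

3.280

E[Z] = (1)(0.2) + (4)(0.15) + (5)(0.25) + (7)(0.05) + (9)(0.1) + (10)(0.25) = 5.8
E[Z²] = (1)²(0.2) + (4)²(0.15) + (5)²(0.25) + (7)²(0.05) + (9)²(0.1) + (10)²(0.25) = 44.4
Var(Z) = E[Z²] − (E[Z])² = 44.4 − (5.8)² = 10.76
SD(Z) = √10.76 ≈ 3.280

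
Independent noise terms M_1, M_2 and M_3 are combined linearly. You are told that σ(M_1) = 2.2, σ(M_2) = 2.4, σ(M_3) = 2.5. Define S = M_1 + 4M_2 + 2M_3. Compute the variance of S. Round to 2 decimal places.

122.00

Var(M_1) = 4.84, Var(M_2) = 5.76, Var(M_3) = 6.25
By independence, Var(S) = (1)²Var(M_1) + (4)²Var(M_2) + (2)²Var(M_3)
= (1)²·4.84 + (4)²·5.76 + (2)²·6.25 = 122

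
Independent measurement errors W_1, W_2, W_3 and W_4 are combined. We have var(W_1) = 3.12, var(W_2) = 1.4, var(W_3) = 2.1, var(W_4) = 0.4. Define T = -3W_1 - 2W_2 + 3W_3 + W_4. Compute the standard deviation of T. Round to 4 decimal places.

7.2787

By independence, var(T) = (-3)²var(W_1) + (-2)²var(W_2) + (3)²var(W_3) + (1)²var(W_4)
= (-3)²·3.12 + (-2)²·1.4 + (3)²·2.1 + (1)²·0.4 = 52.98
SD(T) = √52.98 ≈ 7.2787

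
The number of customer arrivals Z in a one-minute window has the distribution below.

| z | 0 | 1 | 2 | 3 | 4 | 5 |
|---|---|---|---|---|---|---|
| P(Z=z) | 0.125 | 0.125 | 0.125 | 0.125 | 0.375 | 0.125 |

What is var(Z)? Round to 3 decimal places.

2.609

E[Z] = (0)(0.125) + (1)(0.125) + (2)(0.125) + (3)(0.125) + (4)(0.375) + (5)(0.125) = 2.875
E[Z²] = (0)²(0.125) + (1)²(0.125) + (2)²(0.125) + (3)²(0.125) + (4)²(0.375) + (5)²(0.125) = 10.875
var(Z) = E[Z²] − (E[Z])² = 10.875 − (2.875)² = 2.609375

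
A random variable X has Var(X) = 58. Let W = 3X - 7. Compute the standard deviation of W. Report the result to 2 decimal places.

Var(3X - 7) = (3)²·58 = 522
SD(W) = √522 ≈ 22.85

22.85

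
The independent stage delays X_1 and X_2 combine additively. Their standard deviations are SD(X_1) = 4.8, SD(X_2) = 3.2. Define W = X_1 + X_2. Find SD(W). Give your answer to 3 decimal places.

5.769

V(X_1) = 23.04, V(X_2) = 10.24
By independence, V(W) = (1)²V(X_1) + (1)²V(X_2)
= (1)²·23.04 + (1)²·10.24 = 33.28
SD(W) = √33.28 ≈ 5.769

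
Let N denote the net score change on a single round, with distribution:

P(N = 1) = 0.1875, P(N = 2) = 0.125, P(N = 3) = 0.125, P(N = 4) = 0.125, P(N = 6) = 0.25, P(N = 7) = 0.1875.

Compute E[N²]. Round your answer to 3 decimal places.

22.000

E[N²] = (1)²(0.1875) + (2)²(0.125) + (3)²(0.125) + (4)²(0.125) + (6)²(0.25) + (7)²(0.1875) = 22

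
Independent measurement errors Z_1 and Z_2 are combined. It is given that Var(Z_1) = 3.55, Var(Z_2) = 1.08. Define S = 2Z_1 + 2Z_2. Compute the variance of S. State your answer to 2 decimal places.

By independence, Var(S) = (2)²Var(Z_1) + (2)²Var(Z_2)
= (2)²·3.55 + (2)²·1.08 = 18.52

18.52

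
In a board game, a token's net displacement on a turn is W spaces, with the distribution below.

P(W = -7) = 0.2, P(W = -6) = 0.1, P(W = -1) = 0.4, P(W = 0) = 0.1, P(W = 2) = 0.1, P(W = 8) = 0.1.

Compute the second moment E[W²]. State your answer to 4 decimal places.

E[W²] = (-7)²(0.2) + (-6)²(0.1) + (-1)²(0.4) + (0)²(0.1) + (2)²(0.1) + (8)²(0.1) = 20.6

20.6000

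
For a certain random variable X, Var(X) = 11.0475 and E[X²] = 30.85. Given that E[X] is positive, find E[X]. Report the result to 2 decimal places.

(E[X])² = E[X²] − Var(X) = 30.85 − 11.0475 = 19.8025
E[X] = √19.8025 = 4.45

4.45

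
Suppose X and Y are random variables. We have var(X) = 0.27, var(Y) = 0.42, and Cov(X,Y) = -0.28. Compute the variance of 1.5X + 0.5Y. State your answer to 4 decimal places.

0.2925

var(1.5X + 0.5Y) = (1.5)²·var(X) + (0.5)²·var(Y) + 2·(1.5)·(0.5)·Cov(X,Y)
= 2.25·0.27 + 0.25·0.42 + 1.5·-0.28 = 0.2925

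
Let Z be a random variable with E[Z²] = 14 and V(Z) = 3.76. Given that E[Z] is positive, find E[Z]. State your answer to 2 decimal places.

3.20

(E[Z])² = E[Z²] − V(Z) = 14 − 3.76 = 10.24
E[Z] = √10.24 = 3.2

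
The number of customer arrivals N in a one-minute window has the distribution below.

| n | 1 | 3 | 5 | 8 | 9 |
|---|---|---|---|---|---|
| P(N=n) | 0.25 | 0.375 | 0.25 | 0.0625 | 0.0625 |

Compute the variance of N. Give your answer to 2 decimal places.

E[N] = (1)(0.25) + (3)(0.375) + (5)(0.25) + (8)(0.0625) + (9)(0.0625) = 3.6875
E[N²] = (1)²(0.25) + (3)²(0.375) + (5)²(0.25) + (8)²(0.0625) + (9)²(0.0625) = 18.9375
V(N) = E[N²] − (E[N])² = 18.9375 − (3.6875)² = 5.33984375

5.34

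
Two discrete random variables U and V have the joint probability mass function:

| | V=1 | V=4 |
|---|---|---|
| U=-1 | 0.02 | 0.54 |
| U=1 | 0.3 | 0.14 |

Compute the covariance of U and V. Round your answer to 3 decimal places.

-0.955

E[U] = -0.12,  E[V] = 3.04
E[UV] = -1.32
cov(U,V) = E[UV] − E[U]E[V] = -1.32 − (-0.12)(3.04) = -0.9552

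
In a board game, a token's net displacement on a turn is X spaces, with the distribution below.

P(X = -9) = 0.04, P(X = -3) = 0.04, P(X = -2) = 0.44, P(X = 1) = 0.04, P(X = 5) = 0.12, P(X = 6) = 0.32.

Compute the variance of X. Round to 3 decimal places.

E[X] = (-9)(0.04) + (-3)(0.04) + (-2)(0.44) + (1)(0.04) + (5)(0.12) + (6)(0.32) = 1.2
E[X²] = (-9)²(0.04) + (-3)²(0.04) + (-2)²(0.44) + (1)²(0.04) + (5)²(0.12) + (6)²(0.32) = 19.92
var(X) = E[X²] − (E[X])² = 19.92 − (1.2)² = 18.48

18.480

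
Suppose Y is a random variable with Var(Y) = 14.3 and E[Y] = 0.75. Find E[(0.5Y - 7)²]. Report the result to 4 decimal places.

47.4656

E[0.5Y - 7] = 0.5·0.75 − 7 = -6.625
Var(0.5Y - 7) = (0.5)²·14.3 = 3.575
E[(0.5Y - 7)²] = Var((0.5Y - 7)) + (E[(0.5Y - 7)])² = 3.575 + (-6.625)² = 47.465625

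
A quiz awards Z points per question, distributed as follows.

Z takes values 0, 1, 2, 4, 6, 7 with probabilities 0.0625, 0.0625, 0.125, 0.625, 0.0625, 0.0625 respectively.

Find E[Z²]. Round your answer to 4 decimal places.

15.8750

E[Z²] = (0)²(0.0625) + (1)²(0.0625) + (2)²(0.125) + (4)²(0.625) + (6)²(0.0625) + (7)²(0.0625) = 15.875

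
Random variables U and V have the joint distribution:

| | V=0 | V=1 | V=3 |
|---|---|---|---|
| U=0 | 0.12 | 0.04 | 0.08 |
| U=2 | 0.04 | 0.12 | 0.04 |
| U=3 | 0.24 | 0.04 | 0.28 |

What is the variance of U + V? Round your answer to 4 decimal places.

3.7696

E[U] = 2.08,  E[V] = 1.4,  E[UV] = 3.12
Var(U) = 5.84 − (2.08)² = 1.5136;  Var(V) = 3.8 − (1.4)² = 1.84
Cov(U,V) = 3.12 − (2.08)(1.4) = 0.208
Var(U + V) = (1)²·1.5136 + (1)²·1.84 + 2·(1)·(1)·0.208 = 3.7696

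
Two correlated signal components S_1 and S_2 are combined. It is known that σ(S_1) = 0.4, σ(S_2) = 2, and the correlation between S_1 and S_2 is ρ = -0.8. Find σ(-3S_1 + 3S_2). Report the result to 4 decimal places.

6.9971

var(S_1) = (0.4)² = 0.16;  var(S_2) = (2)² = 4
Cov(S_1,S_2) = ρ·σ(S_1)·σ(S_2) = -0.8·0.4·2 = -0.64
var(-3S_1 + 3S_2) = (-3)²·var(S_1) + (3)²·var(S_2) + 2·(-3)·(3)·Cov(S_1,S_2)
= 9·0.16 + 9·4 + -18·-0.64 = 48.96
σ(-3S_1 + 3S_2) = √48.96 ≈ 6.9971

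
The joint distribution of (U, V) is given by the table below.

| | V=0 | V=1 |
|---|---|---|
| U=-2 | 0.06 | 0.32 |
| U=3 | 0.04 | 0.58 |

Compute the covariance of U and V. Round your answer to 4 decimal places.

E[U] = 1.1,  E[V] = 0.9
E[UV] = 1.1
Cov(U,V) = E[UV] − E[U]E[V] = 1.1 − (1.1)(0.9) = 0.11

0.1100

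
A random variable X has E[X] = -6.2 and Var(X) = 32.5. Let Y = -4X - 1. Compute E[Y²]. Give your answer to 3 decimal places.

E[-4X - 1] = -4·-6.2 − 1 = 23.8
Var(-4X - 1) = (-4)²·32.5 = 520
E[Y²] = Var(Y) + (E[Y])² = 520 + (23.8)² = 1086.44

1086.440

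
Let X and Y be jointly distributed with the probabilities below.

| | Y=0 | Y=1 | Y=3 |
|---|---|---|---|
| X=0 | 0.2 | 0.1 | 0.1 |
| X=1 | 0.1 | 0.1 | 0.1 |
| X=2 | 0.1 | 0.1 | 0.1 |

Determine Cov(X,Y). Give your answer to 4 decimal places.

E[X] = 0.9,  E[Y] = 1.2
E[XY] = 1.2
Cov(X,Y) = E[XY] − E[X]E[Y] = 1.2 − (0.9)(1.2) = 0.12

0.1200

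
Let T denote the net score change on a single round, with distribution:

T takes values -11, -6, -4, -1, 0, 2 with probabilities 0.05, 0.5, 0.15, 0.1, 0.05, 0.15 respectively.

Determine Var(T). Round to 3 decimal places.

11.548

E[T] = (-11)(0.05) + (-6)(0.5) + (-4)(0.15) + (-1)(0.1) + (0)(0.05) + (2)(0.15) = -3.95
E[T²] = (-11)²(0.05) + (-6)²(0.5) + (-4)²(0.15) + (-1)²(0.1) + (0)²(0.05) + (2)²(0.15) = 27.15
Var(T) = E[T²] − (E[T])² = 27.15 − (-3.95)² = 11.5475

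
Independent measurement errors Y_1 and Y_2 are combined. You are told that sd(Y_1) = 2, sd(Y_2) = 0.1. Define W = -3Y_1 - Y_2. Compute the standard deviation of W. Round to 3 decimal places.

var(Y_1) = 4, var(Y_2) = 0.01
By independence, var(W) = (-3)²var(Y_1) + (-1)²var(Y_2)
= (-3)²·4 + (-1)²·0.01 = 36.01
sd(W) = √36.01 ≈ 6.001

6.001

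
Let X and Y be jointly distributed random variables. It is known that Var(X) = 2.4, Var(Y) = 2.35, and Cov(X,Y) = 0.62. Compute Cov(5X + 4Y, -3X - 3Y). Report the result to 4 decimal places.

-80.9400

Cov(5X + 4Y, -3X - 3Y) = (5)(-3)Var(X) + (4)(-3)Var(Y) + [(5)(-3) + (4)(-3)]Cov(X,Y)
= -15·2.4 + -12·2.35 + -27·0.62 = -80.94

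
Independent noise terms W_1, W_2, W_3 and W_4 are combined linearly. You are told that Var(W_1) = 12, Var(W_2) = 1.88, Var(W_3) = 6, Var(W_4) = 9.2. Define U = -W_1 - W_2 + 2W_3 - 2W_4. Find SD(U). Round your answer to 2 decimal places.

By independence, Var(U) = (-1)²Var(W_1) + (-1)²Var(W_2) + (2)²Var(W_3) + (-2)²Var(W_4)
= (-1)²·12 + (-1)²·1.88 + (2)²·6 + (-2)²·9.2 = 74.68
SD(U) = √74.68 ≈ 8.64

8.64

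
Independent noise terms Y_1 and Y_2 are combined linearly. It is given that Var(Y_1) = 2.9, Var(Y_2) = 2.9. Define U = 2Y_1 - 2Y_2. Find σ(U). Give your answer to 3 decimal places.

By independence, Var(U) = (2)²Var(Y_1) + (-2)²Var(Y_2)
= (2)²·2.9 + (-2)²·2.9 = 23.2
σ(U) = √23.2 ≈ 4.817

4.817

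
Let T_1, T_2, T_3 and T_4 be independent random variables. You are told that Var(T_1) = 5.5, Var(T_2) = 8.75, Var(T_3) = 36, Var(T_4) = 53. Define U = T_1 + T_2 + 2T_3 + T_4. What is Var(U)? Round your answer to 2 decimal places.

211.25

By independence, Var(U) = (1)²Var(T_1) + (1)²Var(T_2) + (2)²Var(T_3) + (1)²Var(T_4)
= (1)²·5.5 + (1)²·8.75 + (2)²·36 + (1)²·53 = 211.25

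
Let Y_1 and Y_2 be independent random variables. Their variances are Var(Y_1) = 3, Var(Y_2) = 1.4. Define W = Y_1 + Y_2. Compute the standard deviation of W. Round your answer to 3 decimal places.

By independence, Var(W) = (1)²Var(Y_1) + (1)²Var(Y_2)
= (1)²·3 + (1)²·1.4 = 4.4
SD(W) = √4.4 ≈ 2.098

2.098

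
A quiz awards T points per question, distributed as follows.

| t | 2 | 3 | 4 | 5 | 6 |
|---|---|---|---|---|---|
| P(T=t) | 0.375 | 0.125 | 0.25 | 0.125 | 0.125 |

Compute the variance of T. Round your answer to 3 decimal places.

2.000

E[T] = (2)(0.375) + (3)(0.125) + (4)(0.25) + (5)(0.125) + (6)(0.125) = 3.5
E[T²] = (2)²(0.375) + (3)²(0.125) + (4)²(0.25) + (5)²(0.125) + (6)²(0.125) = 14.25
Var(T) = E[T²] − (E[T])² = 14.25 − (3.5)² = 2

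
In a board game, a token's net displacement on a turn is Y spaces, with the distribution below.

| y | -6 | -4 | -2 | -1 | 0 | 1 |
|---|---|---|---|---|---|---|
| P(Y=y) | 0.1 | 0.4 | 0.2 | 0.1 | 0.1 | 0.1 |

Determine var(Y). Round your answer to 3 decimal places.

4.240

E[Y] = (-6)(0.1) + (-4)(0.4) + (-2)(0.2) + (-1)(0.1) + (0)(0.1) + (1)(0.1) = -2.6
E[Y²] = (-6)²(0.1) + (-4)²(0.4) + (-2)²(0.2) + (-1)²(0.1) + (0)²(0.1) + (1)²(0.1) = 11
var(Y) = E[Y²] − (E[Y])² = 11 − (-2.6)² = 4.24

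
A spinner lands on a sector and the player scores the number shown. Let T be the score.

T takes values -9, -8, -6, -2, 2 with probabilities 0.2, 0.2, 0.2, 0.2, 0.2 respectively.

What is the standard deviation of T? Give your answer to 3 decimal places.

E[T] = (-9)(0.2) + (-8)(0.2) + (-6)(0.2) + (-2)(0.2) + (2)(0.2) = -4.6
E[T²] = (-9)²(0.2) + (-8)²(0.2) + (-6)²(0.2) + (-2)²(0.2) + (2)²(0.2) = 37.8
V(T) = E[T²] − (E[T])² = 37.8 − (-4.6)² = 16.64
SD(T) = √16.64 ≈ 4.079

4.079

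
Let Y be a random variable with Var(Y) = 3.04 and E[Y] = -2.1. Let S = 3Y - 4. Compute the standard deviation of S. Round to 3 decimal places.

Var(3Y - 4) = (3)²·3.04 = 27.36
σ(S) = √27.36 ≈ 5.231

5.231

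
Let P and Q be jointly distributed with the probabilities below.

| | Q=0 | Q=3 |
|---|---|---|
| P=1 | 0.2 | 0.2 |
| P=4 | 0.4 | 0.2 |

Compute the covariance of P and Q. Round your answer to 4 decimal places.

-0.3600

E[P] = 2.8,  E[Q] = 1.2
E[PQ] = 3
cov(P,Q) = E[PQ] − E[P]E[Q] = 3 − (2.8)(1.2) = -0.36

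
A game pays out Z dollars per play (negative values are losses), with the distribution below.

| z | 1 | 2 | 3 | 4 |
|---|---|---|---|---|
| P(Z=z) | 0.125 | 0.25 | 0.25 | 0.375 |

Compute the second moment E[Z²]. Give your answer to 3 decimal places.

E[Z²] = (1)²(0.125) + (2)²(0.25) + (3)²(0.25) + (4)²(0.375) = 9.375

9.375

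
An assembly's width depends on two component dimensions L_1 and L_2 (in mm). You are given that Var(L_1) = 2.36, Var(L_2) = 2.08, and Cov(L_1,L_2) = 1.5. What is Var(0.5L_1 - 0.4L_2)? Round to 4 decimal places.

Var(0.5L_1 - 0.4L_2) = (0.5)²·Var(L_1) + (-0.4)²·Var(L_2) + 2·(0.5)·(-0.4)·Cov(L_1,L_2)
= 0.25·2.36 + 0.16·2.08 + -0.4·1.5 = 0.3228

0.3228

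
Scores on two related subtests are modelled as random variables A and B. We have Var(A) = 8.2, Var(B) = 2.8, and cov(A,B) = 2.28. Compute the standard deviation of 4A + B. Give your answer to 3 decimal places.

Var(4A + B) = (4)²·Var(A) + (1)²·Var(B) + 2·(4)·(1)·cov(A,B)
= 16·8.2 + 1·2.8 + 8·2.28 = 152.24
SD(4A + B) = √152.24 ≈ 12.339

12.339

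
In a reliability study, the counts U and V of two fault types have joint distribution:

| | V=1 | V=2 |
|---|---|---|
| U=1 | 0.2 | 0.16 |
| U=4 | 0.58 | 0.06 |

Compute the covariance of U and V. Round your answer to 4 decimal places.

E[U] = 2.92,  E[V] = 1.22
E[UV] = 3.32
Cov(U,V) = E[UV] − E[U]E[V] = 3.32 − (2.92)(1.22) = -0.2424

-0.2424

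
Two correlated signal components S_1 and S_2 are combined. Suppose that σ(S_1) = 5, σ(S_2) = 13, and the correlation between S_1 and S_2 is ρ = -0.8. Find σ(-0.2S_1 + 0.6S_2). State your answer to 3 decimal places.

Var(S_1) = (5)² = 25;  Var(S_2) = (13)² = 169
Cov(S_1,S_2) = ρ·σ(S_1)·σ(S_2) = -0.8·5·13 = -52
Var(-0.2S_1 + 0.6S_2) = (-0.2)²·Var(S_1) + (0.6)²·Var(S_2) + 2·(-0.2)·(0.6)·Cov(S_1,S_2)
= 0.04·25 + 0.36·169 + -0.24·-52 = 74.32
σ(-0.2S_1 + 0.6S_2) = √74.32 ≈ 8.621

8.621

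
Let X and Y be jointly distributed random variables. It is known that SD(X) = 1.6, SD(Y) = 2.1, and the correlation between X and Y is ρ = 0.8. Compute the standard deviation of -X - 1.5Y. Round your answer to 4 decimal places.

4.5328

var(X) = (1.6)² = 2.56;  var(Y) = (2.1)² = 4.41
Cov(X,Y) = ρ·SD(X)·SD(Y) = 0.8·1.6·2.1 = 2.688
var(-X - 1.5Y) = (-1)²·var(X) + (-1.5)²·var(Y) + 2·(-1)·(-1.5)·Cov(X,Y)
= 1·2.56 + 2.25·4.41 + 3·2.688 = 20.5465
SD(-X - 1.5Y) = √20.5465 ≈ 4.5328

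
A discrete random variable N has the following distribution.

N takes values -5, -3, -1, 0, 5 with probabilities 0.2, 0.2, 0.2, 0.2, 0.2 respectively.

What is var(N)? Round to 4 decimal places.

E[N] = (-5)(0.2) + (-3)(0.2) + (-1)(0.2) + (0)(0.2) + (5)(0.2) = -0.8
E[N²] = (-5)²(0.2) + (-3)²(0.2) + (-1)²(0.2) + (0)²(0.2) + (5)²(0.2) = 12
var(N) = E[N²] − (E[N])² = 12 − (-0.8)² = 11.36

11.3600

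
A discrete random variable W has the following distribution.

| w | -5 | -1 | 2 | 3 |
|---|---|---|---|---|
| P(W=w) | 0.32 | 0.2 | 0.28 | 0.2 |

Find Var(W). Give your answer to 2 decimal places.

10.71

E[W] = (-5)(0.32) + (-1)(0.2) + (2)(0.28) + (3)(0.2) = -0.64
E[W²] = (-5)²(0.32) + (-1)²(0.2) + (2)²(0.28) + (3)²(0.2) = 11.12
Var(W) = E[W²] − (E[W])² = 11.12 − (-0.64)² = 10.7104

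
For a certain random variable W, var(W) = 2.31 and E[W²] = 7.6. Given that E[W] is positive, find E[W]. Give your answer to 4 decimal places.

2.3000

(E[W])² = E[W²] − var(W) = 7.6 − 2.31 = 5.29
E[W] = √5.29 = 2.3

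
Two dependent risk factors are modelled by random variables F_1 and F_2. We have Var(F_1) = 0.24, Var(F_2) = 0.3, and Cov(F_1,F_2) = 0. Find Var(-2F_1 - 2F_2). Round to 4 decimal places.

2.1600

Var(-2F_1 - 2F_2) = (-2)²·Var(F_1) + (-2)²·Var(F_2) + 2·(-2)·(-2)·Cov(F_1,F_2)
= 4·0.24 + 4·0.3 + 8·0 = 2.16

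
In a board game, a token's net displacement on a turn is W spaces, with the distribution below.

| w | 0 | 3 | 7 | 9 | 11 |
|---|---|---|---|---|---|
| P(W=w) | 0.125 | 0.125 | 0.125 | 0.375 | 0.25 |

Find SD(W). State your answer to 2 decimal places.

E[W] = (0)(0.125) + (3)(0.125) + (7)(0.125) + (9)(0.375) + (11)(0.25) = 7.375
E[W²] = (0)²(0.125) + (3)²(0.125) + (7)²(0.125) + (9)²(0.375) + (11)²(0.25) = 67.875
var(W) = E[W²] − (E[W])² = 67.875 − (7.375)² = 13.484375
SD(W) = √13.484375 ≈ 3.67

3.67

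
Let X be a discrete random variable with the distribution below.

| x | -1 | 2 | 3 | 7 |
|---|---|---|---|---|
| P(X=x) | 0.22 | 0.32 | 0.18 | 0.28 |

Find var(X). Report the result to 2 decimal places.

E[X] = (-1)(0.22) + (2)(0.32) + (3)(0.18) + (7)(0.28) = 2.92
E[X²] = (-1)²(0.22) + (2)²(0.32) + (3)²(0.18) + (7)²(0.28) = 16.84
var(X) = E[X²] − (E[X])² = 16.84 − (2.92)² = 8.3136

8.31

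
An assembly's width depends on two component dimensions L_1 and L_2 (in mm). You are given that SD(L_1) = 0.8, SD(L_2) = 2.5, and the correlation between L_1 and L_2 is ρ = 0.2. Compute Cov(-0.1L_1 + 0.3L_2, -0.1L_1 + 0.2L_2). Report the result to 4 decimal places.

Var(L_1) = (0.8)² = 0.64;  Var(L_2) = (2.5)² = 6.25
Cov(L_1,L_2) = ρ·SD(L_1)·SD(L_2) = 0.2·0.8·2.5 = 0.4
Cov(-0.1L_1 + 0.3L_2, -0.1L_1 + 0.2L_2) = (-0.1)(-0.1)Var(L_1) + (0.3)(0.2)Var(L_2) + [(-0.1)(0.2) + (0.3)(-0.1)]Cov(L_1,L_2)
= 0.01·0.64 + 0.06·6.25 + -0.05·0.4 = 0.3614

0.3614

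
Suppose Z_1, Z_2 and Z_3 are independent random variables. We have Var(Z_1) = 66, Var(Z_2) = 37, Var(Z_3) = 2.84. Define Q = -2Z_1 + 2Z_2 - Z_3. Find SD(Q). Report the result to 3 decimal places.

By independence, Var(Q) = (-2)²Var(Z_1) + (2)²Var(Z_2) + (-1)²Var(Z_3)
= (-2)²·66 + (2)²·37 + (-1)²·2.84 = 414.84
SD(Q) = √414.84 ≈ 20.368

20.368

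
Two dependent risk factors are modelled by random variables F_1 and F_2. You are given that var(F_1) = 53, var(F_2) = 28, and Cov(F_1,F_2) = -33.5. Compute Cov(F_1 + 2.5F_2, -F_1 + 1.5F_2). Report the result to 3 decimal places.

85.500

Cov(F_1 + 2.5F_2, -F_1 + 1.5F_2) = (1)(-1)var(F_1) + (2.5)(1.5)var(F_2) + [(1)(1.5) + (2.5)(-1)]Cov(F_1,F_2)
= -1·53 + 3.75·28 + -1·-33.5 = 85.5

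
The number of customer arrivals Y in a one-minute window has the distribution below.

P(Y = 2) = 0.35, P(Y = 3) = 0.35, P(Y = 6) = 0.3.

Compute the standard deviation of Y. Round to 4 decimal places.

E[Y] = (2)(0.35) + (3)(0.35) + (6)(0.3) = 3.55
E[Y²] = (2)²(0.35) + (3)²(0.35) + (6)²(0.3) = 15.35
Var(Y) = E[Y²] − (E[Y])² = 15.35 − (3.55)² = 2.7475
SD(Y) = √2.7475 ≈ 1.6576

1.6576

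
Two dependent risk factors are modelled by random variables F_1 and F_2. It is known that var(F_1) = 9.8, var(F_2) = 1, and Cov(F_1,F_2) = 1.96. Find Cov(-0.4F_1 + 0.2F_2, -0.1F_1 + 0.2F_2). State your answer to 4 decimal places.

0.2360

Cov(-0.4F_1 + 0.2F_2, -0.1F_1 + 0.2F_2) = (-0.4)(-0.1)var(F_1) + (0.2)(0.2)var(F_2) + [(-0.4)(0.2) + (0.2)(-0.1)]Cov(F_1,F_2)
= 0.04·9.8 + 0.04·1 + -0.1·1.96 = 0.236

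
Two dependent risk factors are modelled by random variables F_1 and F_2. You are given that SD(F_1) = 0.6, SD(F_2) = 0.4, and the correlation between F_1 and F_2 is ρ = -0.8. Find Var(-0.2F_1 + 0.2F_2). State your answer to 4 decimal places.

0.0362

Var(F_1) = (0.6)² = 0.36;  Var(F_2) = (0.4)² = 0.16
Cov(F_1,F_2) = ρ·SD(F_1)·SD(F_2) = -0.8·0.6·0.4 = -0.192
Var(-0.2F_1 + 0.2F_2) = (-0.2)²·Var(F_1) + (0.2)²·Var(F_2) + 2·(-0.2)·(0.2)·Cov(F_1,F_2)
= 0.04·0.36 + 0.04·0.16 + -0.08·-0.192 = 0.03616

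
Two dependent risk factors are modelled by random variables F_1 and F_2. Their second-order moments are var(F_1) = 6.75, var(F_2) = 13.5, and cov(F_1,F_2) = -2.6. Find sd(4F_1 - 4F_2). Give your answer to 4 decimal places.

20.1792

var(4F_1 - 4F_2) = (4)²·var(F_1) + (-4)²·var(F_2) + 2·(4)·(-4)·cov(F_1,F_2)
= 16·6.75 + 16·13.5 + -32·-2.6 = 407.2
sd(4F_1 - 4F_2) = √407.2 ≈ 20.1792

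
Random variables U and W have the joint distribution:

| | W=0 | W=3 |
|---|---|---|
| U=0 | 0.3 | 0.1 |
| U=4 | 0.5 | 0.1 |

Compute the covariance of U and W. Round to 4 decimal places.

E[U] = 2.4,  E[W] = 0.6
E[UW] = 1.2
cov(U,W) = E[UW] − E[U]E[W] = 1.2 − (2.4)(0.6) = -0.24

-0.2400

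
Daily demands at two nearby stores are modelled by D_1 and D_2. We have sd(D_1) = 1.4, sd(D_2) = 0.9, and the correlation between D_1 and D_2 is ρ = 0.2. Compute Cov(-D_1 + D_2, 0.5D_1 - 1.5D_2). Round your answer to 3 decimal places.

var(D_1) = (1.4)² = 1.96;  var(D_2) = (0.9)² = 0.81
Cov(D_1,D_2) = ρ·sd(D_1)·sd(D_2) = 0.2·1.4·0.9 = 0.252
Cov(-D_1 + D_2, 0.5D_1 - 1.5D_2) = (-1)(0.5)var(D_1) + (1)(-1.5)var(D_2) + [(-1)(-1.5) + (1)(0.5)]Cov(D_1,D_2)
= -0.5·1.96 + -1.5·0.81 + 2·0.252 = -1.691

-1.691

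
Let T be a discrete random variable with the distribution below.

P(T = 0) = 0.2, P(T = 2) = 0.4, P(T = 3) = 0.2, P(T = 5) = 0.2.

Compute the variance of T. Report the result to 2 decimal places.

E[T] = (0)(0.2) + (2)(0.4) + (3)(0.2) + (5)(0.2) = 2.4
E[T²] = (0)²(0.2) + (2)²(0.4) + (3)²(0.2) + (5)²(0.2) = 8.4
Var(T) = E[T²] − (E[T])² = 8.4 − (2.4)² = 2.64

2.64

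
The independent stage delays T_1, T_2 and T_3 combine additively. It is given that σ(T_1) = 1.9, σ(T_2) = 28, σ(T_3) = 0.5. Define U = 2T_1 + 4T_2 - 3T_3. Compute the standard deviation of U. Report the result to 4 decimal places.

var(T_1) = 3.61, var(T_2) = 784, var(T_3) = 0.25
By independence, var(U) = (2)²var(T_1) + (4)²var(T_2) + (-3)²var(T_3)
= (2)²·3.61 + (4)²·784 + (-3)²·0.25 = 12560.69
σ(U) = √12560.69 ≈ 112.0745

112.0745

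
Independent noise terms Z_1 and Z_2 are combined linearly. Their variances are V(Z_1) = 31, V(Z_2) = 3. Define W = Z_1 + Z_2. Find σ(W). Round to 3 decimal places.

5.831

By independence, V(W) = (1)²V(Z_1) + (1)²V(Z_2)
= (1)²·31 + (1)²·3 = 34
σ(W) = √34 ≈ 5.831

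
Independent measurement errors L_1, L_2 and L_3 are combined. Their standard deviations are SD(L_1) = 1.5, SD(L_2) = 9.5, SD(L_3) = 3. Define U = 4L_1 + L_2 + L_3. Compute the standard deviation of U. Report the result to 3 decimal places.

11.630

V(L_1) = 2.25, V(L_2) = 90.25, V(L_3) = 9
By independence, V(U) = (4)²V(L_1) + (1)²V(L_2) + (1)²V(L_3)
= (4)²·2.25 + (1)²·90.25 + (1)²·9 = 135.25
SD(U) = √135.25 ≈ 11.630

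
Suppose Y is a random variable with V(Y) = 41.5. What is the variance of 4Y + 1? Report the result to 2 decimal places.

664.00

V(4Y + 1) = (4)²·V(Y) = 16·41.5 = 664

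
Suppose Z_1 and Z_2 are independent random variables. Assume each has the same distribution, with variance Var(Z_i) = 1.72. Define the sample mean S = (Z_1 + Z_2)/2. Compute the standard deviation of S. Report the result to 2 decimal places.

0.93

By independence, Var(S) = (0.5)²Var(Z_1) + (0.5)²Var(Z_2)
= (0.5)²·1.72 + (0.5)²·1.72 = 0.86
SD(S) = √0.86 ≈ 0.93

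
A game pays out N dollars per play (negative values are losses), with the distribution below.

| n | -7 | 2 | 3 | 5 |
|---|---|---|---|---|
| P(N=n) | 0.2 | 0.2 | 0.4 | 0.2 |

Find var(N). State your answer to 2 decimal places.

E[N] = (-7)(0.2) + (2)(0.2) + (3)(0.4) + (5)(0.2) = 1.2
E[N²] = (-7)²(0.2) + (2)²(0.2) + (3)²(0.4) + (5)²(0.2) = 19.2
var(N) = E[N²] − (E[N])² = 19.2 − (1.2)² = 17.76

17.76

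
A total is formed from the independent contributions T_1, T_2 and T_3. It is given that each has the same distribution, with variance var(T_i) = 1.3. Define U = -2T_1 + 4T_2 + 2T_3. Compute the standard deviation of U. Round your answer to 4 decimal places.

5.5857

By independence, var(U) = (-2)²var(T_1) + (4)²var(T_2) + (2)²var(T_3)
= (-2)²·1.3 + (4)²·1.3 + (2)²·1.3 = 31.2
SD(U) = √31.2 ≈ 5.5857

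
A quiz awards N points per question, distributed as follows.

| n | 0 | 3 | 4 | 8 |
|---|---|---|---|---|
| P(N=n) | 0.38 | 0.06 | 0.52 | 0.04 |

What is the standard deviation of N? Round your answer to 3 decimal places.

2.183

E[N] = (0)(0.38) + (3)(0.06) + (4)(0.52) + (8)(0.04) = 2.58
E[N²] = (0)²(0.38) + (3)²(0.06) + (4)²(0.52) + (8)²(0.04) = 11.42
var(N) = E[N²] − (E[N])² = 11.42 − (2.58)² = 4.7636
sd(N) = √4.7636 ≈ 2.183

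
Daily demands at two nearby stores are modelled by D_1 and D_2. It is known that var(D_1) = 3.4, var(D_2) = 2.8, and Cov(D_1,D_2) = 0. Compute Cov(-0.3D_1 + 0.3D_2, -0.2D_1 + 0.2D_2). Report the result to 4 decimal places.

0.3720

Cov(-0.3D_1 + 0.3D_2, -0.2D_1 + 0.2D_2) = (-0.3)(-0.2)var(D_1) + (0.3)(0.2)var(D_2) + [(-0.3)(0.2) + (0.3)(-0.2)]Cov(D_1,D_2)
= 0.06·3.4 + 0.06·2.8 + -0.12·0 = 0.372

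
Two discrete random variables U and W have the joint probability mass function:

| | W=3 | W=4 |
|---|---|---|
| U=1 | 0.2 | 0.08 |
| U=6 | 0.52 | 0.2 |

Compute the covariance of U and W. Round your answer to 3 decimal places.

-0.008

E[U] = 4.6,  E[W] = 3.28
E[UW] = 15.08
Cov(U,W) = E[UW] − E[U]E[W] = 15.08 − (4.6)(3.28) = -0.008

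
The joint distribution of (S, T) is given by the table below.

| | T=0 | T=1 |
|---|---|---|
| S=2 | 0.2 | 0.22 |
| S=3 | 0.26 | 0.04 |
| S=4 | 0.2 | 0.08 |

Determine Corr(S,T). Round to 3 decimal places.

-0.236

E[S] = 2.86,  E[T] = 0.34
E[ST] = 0.88
Cov(S,T) = E[ST] − E[S]E[T] = 0.88 − (2.86)(0.34) = -0.0924
var(S) = 0.6804,  var(T) = 0.2244
ρ = -0.0924 / √(0.6804·0.2244) ≈ -0.236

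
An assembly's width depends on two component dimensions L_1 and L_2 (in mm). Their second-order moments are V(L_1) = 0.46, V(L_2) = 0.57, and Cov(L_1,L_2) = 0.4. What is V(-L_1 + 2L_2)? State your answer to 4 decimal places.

V(-L_1 + 2L_2) = (-1)²·V(L_1) + (2)²·V(L_2) + 2·(-1)·(2)·Cov(L_1,L_2)
= 1·0.46 + 4·0.57 + -4·0.4 = 1.14

1.1400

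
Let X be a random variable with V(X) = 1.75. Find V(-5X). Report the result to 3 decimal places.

V(-5X) = (-5)²·V(X) = 25·1.75 = 43.75

43.750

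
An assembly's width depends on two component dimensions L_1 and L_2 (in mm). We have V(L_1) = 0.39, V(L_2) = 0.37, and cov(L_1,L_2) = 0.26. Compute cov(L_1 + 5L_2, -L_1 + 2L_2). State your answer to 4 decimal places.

2.5300

cov(L_1 + 5L_2, -L_1 + 2L_2) = (1)(-1)V(L_1) + (5)(2)V(L_2) + [(1)(2) + (5)(-1)]cov(L_1,L_2)
= -1·0.39 + 10·0.37 + -3·0.26 = 2.53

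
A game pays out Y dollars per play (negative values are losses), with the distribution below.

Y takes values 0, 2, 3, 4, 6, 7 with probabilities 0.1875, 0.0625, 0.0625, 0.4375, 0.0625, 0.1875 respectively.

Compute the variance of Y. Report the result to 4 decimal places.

5.1875

E[Y] = (0)(0.1875) + (2)(0.0625) + (3)(0.0625) + (4)(0.4375) + (6)(0.0625) + (7)(0.1875) = 3.75
E[Y²] = (0)²(0.1875) + (2)²(0.0625) + (3)²(0.0625) + (4)²(0.4375) + (6)²(0.0625) + (7)²(0.1875) = 19.25
V(Y) = E[Y²] − (E[Y])² = 19.25 − (3.75)² = 5.1875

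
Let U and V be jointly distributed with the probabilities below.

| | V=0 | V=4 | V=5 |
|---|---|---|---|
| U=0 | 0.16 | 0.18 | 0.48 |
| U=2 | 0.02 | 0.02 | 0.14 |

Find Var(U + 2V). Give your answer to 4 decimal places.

15.1744

E[U] = 0.36,  E[V] = 3.9,  E[UV] = 1.56
Var(U) = 0.72 − (0.36)² = 0.5904;  Var(V) = 18.7 − (3.9)² = 3.49
cov(U,V) = 1.56 − (0.36)(3.9) = 0.156
Var(U + 2V) = (1)²·0.5904 + (2)²·3.49 + 2·(1)·(2)·0.156 = 15.1744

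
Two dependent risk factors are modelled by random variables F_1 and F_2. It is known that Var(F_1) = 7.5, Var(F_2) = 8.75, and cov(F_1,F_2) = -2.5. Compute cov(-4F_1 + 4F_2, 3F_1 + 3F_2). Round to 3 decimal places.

cov(-4F_1 + 4F_2, 3F_1 + 3F_2) = (-4)(3)Var(F_1) + (4)(3)Var(F_2) + [(-4)(3) + (4)(3)]cov(F_1,F_2)
= -12·7.5 + 12·8.75 + 0·-2.5 = 15

15.000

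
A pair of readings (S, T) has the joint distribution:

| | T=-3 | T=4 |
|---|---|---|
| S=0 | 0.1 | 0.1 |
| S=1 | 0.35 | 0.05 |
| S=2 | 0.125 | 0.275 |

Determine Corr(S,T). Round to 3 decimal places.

0.243

E[S] = 1.2,  E[T] = -0.025
E[ST] = 0.6
Cov(S,T) = E[ST] − E[S]E[T] = 0.6 − (1.2)(-0.025) = 0.63
Var(S) = 0.56,  Var(T) = 11.974375
ρ = 0.63 / √(0.56·11.974375) ≈ 0.243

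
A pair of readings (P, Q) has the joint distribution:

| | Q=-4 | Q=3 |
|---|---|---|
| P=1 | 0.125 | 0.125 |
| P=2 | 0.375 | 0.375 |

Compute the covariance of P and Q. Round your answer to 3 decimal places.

0.000

E[P] = 1.75,  E[Q] = -0.5
E[PQ] = -0.875
Cov(P,Q) = E[PQ] − E[P]E[Q] = -0.875 − (1.75)(-0.5) = 0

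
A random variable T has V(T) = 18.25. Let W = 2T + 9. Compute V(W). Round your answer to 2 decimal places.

73.00

V(2T + 9) = (2)²·V(T) = 4·18.25 = 73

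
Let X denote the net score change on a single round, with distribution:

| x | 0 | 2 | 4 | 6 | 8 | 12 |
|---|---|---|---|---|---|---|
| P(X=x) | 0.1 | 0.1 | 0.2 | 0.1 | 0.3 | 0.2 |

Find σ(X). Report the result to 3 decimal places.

3.774

E[X] = (0)(0.1) + (2)(0.1) + (4)(0.2) + (6)(0.1) + (8)(0.3) + (12)(0.2) = 6.4
E[X²] = (0)²(0.1) + (2)²(0.1) + (4)²(0.2) + (6)²(0.1) + (8)²(0.3) + (12)²(0.2) = 55.2
Var(X) = E[X²] − (E[X])² = 55.2 − (6.4)² = 14.24
σ(X) = √14.24 ≈ 3.774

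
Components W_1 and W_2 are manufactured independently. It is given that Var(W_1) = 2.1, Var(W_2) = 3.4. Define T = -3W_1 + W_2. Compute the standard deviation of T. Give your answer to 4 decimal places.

By independence, Var(T) = (-3)²Var(W_1) + (1)²Var(W_2)
= (-3)²·2.1 + (1)²·3.4 = 22.3
sd(T) = √22.3 ≈ 4.7223

4.7223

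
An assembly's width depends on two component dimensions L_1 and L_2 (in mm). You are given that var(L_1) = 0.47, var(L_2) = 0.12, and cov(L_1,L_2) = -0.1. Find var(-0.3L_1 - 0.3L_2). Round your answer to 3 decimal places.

var(-0.3L_1 - 0.3L_2) = (-0.3)²·var(L_1) + (-0.3)²·var(L_2) + 2·(-0.3)·(-0.3)·cov(L_1,L_2)
= 0.09·0.47 + 0.09·0.12 + 0.18·-0.1 = 0.0351

0.035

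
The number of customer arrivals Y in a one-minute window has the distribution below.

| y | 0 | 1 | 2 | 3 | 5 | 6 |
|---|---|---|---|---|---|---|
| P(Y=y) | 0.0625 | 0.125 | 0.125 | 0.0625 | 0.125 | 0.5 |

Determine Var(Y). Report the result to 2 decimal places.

E[Y] = (0)(0.0625) + (1)(0.125) + (2)(0.125) + (3)(0.0625) + (5)(0.125) + (6)(0.5) = 4.1875
E[Y²] = (0)²(0.0625) + (1)²(0.125) + (2)²(0.125) + (3)²(0.0625) + (5)²(0.125) + (6)²(0.5) = 22.3125
Var(Y) = E[Y²] − (E[Y])² = 22.3125 − (4.1875)² = 4.77734375

4.78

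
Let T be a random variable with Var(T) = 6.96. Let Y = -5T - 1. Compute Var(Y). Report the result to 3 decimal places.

174.000

Var(-5T - 1) = (-5)²·Var(T) = 25·6.96 = 174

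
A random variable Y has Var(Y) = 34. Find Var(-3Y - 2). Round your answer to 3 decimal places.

Var(-3Y - 2) = (-3)²·Var(Y) = 9·34 = 306

306.000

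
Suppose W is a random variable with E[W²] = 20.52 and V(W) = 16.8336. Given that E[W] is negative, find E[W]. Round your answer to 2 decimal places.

-1.92

(E[W])² = E[W²] − V(W) = 20.52 − 16.8336 = 3.6864
E[W] = −√3.6864 = -1.92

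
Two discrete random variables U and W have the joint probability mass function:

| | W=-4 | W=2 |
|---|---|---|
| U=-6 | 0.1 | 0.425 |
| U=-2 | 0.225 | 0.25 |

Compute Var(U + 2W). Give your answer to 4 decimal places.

28.8000

E[U] = -4.1,  E[W] = 0.05,  E[UW] = -1.9
Var(U) = 20.8 − (-4.1)² = 3.99;  Var(W) = 7.9 − (0.05)² = 7.8975
Cov(U,W) = -1.9 − (-4.1)(0.05) = -1.695
Var(U + 2W) = (1)²·3.99 + (2)²·7.8975 + 2·(1)·(2)·-1.695 = 28.8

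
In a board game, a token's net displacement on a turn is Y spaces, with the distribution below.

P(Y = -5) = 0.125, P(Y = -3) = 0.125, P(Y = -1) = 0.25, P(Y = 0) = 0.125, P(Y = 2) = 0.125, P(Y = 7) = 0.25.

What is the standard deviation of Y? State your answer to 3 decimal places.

4.085

E[Y] = (-5)(0.125) + (-3)(0.125) + (-1)(0.25) + (0)(0.125) + (2)(0.125) + (7)(0.25) = 0.75
E[Y²] = (-5)²(0.125) + (-3)²(0.125) + (-1)²(0.25) + (0)²(0.125) + (2)²(0.125) + (7)²(0.25) = 17.25
Var(Y) = E[Y²] − (E[Y])² = 17.25 − (0.75)² = 16.6875
σ(Y) = √16.6875 ≈ 4.085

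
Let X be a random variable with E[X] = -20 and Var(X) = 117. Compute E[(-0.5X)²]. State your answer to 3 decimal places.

129.250

E[-0.5X] = -0.5·-20 = 10
Var(-0.5X) = (-0.5)²·117 = 29.25
E[(-0.5X)²] = Var((-0.5X)) + (E[(-0.5X)])² = 29.25 + (10)² = 129.25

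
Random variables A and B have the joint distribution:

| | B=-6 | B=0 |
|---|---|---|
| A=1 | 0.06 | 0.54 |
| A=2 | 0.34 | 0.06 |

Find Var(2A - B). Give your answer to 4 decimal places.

E[A] = 1.4,  E[B] = -2.4,  E[AB] = -4.44
Var(A) = 2.2 − (1.4)² = 0.24;  Var(B) = 14.4 − (-2.4)² = 8.64
cov(A,B) = -4.44 − (1.4)(-2.4) = -1.08
Var(2A - B) = (2)²·0.24 + (-1)²·8.64 + 2·(2)·(-1)·-1.08 = 13.92

13.9200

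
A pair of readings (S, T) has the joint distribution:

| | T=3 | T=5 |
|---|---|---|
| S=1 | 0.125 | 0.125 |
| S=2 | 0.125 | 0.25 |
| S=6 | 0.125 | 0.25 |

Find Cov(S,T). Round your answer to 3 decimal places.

E[S] = 3.25,  E[T] = 4.25
E[ST] = 14
Cov(S,T) = E[ST] − E[S]E[T] = 14 − (3.25)(4.25) = 0.1875

0.188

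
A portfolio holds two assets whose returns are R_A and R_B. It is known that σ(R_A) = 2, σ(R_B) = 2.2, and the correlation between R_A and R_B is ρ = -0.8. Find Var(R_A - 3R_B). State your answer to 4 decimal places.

Var(R_A) = (2)² = 4;  Var(R_B) = (2.2)² = 4.84
cov(R_A,R_B) = ρ·σ(R_A)·σ(R_B) = -0.8·2·2.2 = -3.52
Var(R_A - 3R_B) = (1)²·Var(R_A) + (-3)²·Var(R_B) + 2·(1)·(-3)·cov(R_A,R_B)
= 1·4 + 9·4.84 + -6·-3.52 = 68.68

68.6800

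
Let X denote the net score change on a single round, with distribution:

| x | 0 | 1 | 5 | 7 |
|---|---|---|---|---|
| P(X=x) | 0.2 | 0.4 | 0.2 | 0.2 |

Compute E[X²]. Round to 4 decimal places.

E[X²] = (0)²(0.2) + (1)²(0.4) + (5)²(0.2) + (7)²(0.2) = 15.2

15.2000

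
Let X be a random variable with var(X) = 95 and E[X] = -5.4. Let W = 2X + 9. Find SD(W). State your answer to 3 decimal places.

19.494

var(2X + 9) = (2)²·95 = 380
SD(W) = √380 ≈ 19.494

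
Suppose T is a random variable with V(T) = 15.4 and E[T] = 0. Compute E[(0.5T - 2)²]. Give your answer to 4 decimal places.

7.8500

E[0.5T - 2] = 0.5·0 − 2 = -2
V(0.5T - 2) = (0.5)²·15.4 = 3.85
E[(0.5T - 2)²] = V((0.5T - 2)) + (E[(0.5T - 2)])² = 3.85 + (-2)² = 7.85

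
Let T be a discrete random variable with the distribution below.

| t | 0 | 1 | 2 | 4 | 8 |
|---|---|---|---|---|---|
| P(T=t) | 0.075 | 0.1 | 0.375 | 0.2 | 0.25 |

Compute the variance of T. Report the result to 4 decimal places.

7.4775

E[T] = (0)(0.075) + (1)(0.1) + (2)(0.375) + (4)(0.2) + (8)(0.25) = 3.65
E[T²] = (0)²(0.075) + (1)²(0.1) + (2)²(0.375) + (4)²(0.2) + (8)²(0.25) = 20.8
var(T) = E[T²] − (E[T])² = 20.8 − (3.65)² = 7.4775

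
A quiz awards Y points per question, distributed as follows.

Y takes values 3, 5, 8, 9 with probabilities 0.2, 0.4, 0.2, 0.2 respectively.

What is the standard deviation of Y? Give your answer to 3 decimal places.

2.191

E[Y] = (3)(0.2) + (5)(0.4) + (8)(0.2) + (9)(0.2) = 6
E[Y²] = (3)²(0.2) + (5)²(0.4) + (8)²(0.2) + (9)²(0.2) = 40.8
Var(Y) = E[Y²] − (E[Y])² = 40.8 − (6)² = 4.8
σ(Y) = √4.8 ≈ 2.191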